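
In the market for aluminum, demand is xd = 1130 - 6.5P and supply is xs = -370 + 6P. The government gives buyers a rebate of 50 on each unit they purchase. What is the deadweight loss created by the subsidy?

Pre-subsidy: 1130 - 6.5P = -370 + 6P gives P* = 120, x* = 350.
With the rebate, buyers effectively pay Pb = Ps − 50, where Ps is the price sellers receive.
Demand in terms of Ps becomes xd = 1130 − 6.5(Ps − 50) = 1455 - 6.5Ps. Setting this equal to supply: 1455 - 6.5Ps = -370 + 6Ps, so Ps = 146.
Buyers pay Pb = 146 − 50 = 96; x' = -370 + 6·146 = 506.
The subsidy expands output by 506 − 350 = 156 past the efficient level; on those units the gap between marginal cost and willingness to pay runs from 0 up to 50.
DWL = ½ × 50 × 156 = 3900.

Deadweight loss = 3900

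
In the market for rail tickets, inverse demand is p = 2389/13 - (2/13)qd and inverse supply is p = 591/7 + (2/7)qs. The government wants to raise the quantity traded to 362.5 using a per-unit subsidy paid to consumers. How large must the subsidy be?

At q = 362.5, from the demand curve buyers pay pb = 2389/13 − (2/13)·362.5 = 128; from the supply curve sellers need ps = 591/7 + (2/7)·362.5 = 188.
The subsidy must fill the gap: s = ps − pb = 188 − 128 = 60.

Required subsidy s = 60 per unit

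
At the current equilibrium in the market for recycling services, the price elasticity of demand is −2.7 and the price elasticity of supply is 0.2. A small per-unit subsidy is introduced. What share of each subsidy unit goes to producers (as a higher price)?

Producer share = 27/29

For a small subsidy around the equilibrium, the benefit split depends on the relative slopes, which at a point are proportional to the elasticities.
Buyer share = εs/(εs + |εd|) = 0.2/(0.2 + 2.7) = 2/29; seller share = |εd|/(εs + |εd|) = 27/29.
So producers capture 27/29 of the subsidy.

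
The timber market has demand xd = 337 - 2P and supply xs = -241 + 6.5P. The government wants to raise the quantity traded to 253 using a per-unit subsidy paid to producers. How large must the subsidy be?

Required subsidy s = 34 per unit

At x = 253, invert demand for the buyer price: Pb = (337 − 253)/2 = 42; invert supply for the seller price: Ps = (253 − (-241))/6.5 = 76.
The subsidy must fill the gap: s = Ps − Pb = 76 − 42 = 34.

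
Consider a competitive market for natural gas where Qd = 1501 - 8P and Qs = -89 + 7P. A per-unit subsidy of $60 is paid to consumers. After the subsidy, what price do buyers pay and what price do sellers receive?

Buyers pay $78; sellers receive $138

Pre-subsidy: 1501 - 8P = -89 + 7P gives P* = 106, Q* = 653.
With the rebate, buyers effectively pay Pb = Ps − 60, where Ps is the price sellers receive.
Demand in terms of Ps becomes Qd = 1501 − 8(Ps − 60) = 1981 - 8Ps. Setting this equal to supply: 1981 - 8Ps = -89 + 7Ps, so Ps = 138.
Buyers pay Pb = 138 − 60 = 78; Q' = -89 + 7·138 = 877.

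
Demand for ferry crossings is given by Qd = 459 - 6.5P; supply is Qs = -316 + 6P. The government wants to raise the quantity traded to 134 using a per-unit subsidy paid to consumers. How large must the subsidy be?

Required subsidy s = 25 per unit

At Q = 134, invert demand for the buyer price: Pb = (459 − 134)/6.5 = 50; invert supply for the seller price: Ps = (134 − (-316))/6 = 75.
The subsidy must fill the gap: s = Ps − Pb = 75 − 50 = 25.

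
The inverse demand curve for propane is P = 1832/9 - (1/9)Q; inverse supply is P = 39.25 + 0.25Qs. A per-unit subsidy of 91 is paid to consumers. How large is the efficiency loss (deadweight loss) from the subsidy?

Pre-subsidy: 1832/9 - (1/9)Q = 39.25 + 0.25Q gives Q* = 455 and P* = 153.
With the rebate, buyers effectively pay Pb = Ps − 91, where Ps is the price sellers receive.
On the curves, Pb = 1832/9 - (1/9)Q and Ps = 39.25 + 0.25Q; the wedge Ps − Pb = 91 gives 39.25 + 0.25Q − (1832/9 - (1/9)Q) = 91, so Q' = 707.
Then Pb = 1832/9 − (1/9)·707 = 125 and Ps = 39.25 + 0.25·707 = 216.
The subsidy expands output by 707 − 455 = 252 past the efficient level; on those units the gap between marginal cost and willingness to pay runs from 0 up to 91.
DWL = ½ × 91 × 252 = 11466.

Deadweight loss = 11466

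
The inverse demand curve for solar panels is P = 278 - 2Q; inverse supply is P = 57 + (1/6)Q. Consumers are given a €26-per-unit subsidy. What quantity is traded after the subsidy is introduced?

Pre-subsidy: 278 - 2Q = 57 + (1/6)Q gives Q* = 102 and P* = 74.
With the rebate, buyers effectively pay Pb = Ps − 26, where Ps is the price sellers receive.
On the curves, Pb = 278 - 2Q and Ps = 57 + (1/6)Q; the wedge Ps − Pb = 26 gives 57 + (1/6)Q − (278 - 2Q) = 26, so Q' = 114.
Then Pb = 278 − 2·114 = 50 and Ps = 57 + (1/6)·114 = 76.

Q' = 114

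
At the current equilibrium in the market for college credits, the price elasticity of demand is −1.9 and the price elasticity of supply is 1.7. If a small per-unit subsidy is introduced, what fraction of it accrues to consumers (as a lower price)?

Consumer share = 17/36

For a small subsidy around the equilibrium, the benefit split depends on the relative slopes, which at a point are proportional to the elasticities.
Buyer share = εs/(εs + |εd|) = 1.7/(1.7 + 1.9) = 17/36; seller share = |εd|/(εs + |εd|) = 19/36.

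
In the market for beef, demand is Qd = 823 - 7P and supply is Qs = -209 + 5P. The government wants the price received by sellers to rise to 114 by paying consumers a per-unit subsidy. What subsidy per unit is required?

At a seller price of 114, quantity supplied is -209 + 5·114 = 361.
Buyers absorb 361 only when they pay Pb with 823 − 7·Pb = 361, i.e. Pb = 66.
s = Ps − Pb = 114 − 66 = 48.

Required subsidy s = 48 per unit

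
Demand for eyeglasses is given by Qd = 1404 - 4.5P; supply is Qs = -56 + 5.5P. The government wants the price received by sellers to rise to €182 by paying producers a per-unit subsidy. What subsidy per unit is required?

At a seller price of 182, quantity supplied is -56 + 5.5·182 = 945.
Buyers absorb 945 only when they pay Pb with 1404 − 4.5·Pb = 945, i.e. Pb = 102.
s = Ps − Pb = 182 − 102 = 80.

Required subsidy s = €80 per unit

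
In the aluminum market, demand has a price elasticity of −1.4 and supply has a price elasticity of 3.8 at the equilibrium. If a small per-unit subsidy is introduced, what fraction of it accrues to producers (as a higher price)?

Producer share = 7/26

For a small subsidy around the equilibrium, the benefit split depends on the relative slopes, which at a point are proportional to the elasticities.
Buyer share = εs/(εs + |εd|) = 3.8/(3.8 + 1.4) = 19/26; seller share = |εd|/(εs + |εd|) = 7/26.
So producers capture 7/26 of the subsidy.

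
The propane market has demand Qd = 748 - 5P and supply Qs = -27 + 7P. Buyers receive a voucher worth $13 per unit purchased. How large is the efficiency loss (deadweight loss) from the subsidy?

Pre-subsidy: 748 - 5P = -27 + 7P gives P* = 775/12, Q* = 5101/12.
With the rebate, buyers effectively pay Pb = Ps − 13, where Ps is the price sellers receive.
Demand in terms of Ps becomes Qd = 748 − 5(Ps − 13) = 813 - 5Ps. Setting this equal to supply: 813 - 5Ps = -27 + 7Ps, so Ps = 70.
Buyers pay Pb = 70 − 13 = 57; Q' = -27 + 7·70 = 463.
The subsidy expands output by 463 − 5101/12 = 455/12 past the efficient level; on those units the gap between marginal cost and willingness to pay runs from 0 up to 13.
DWL = ½ × 13 × 455/12 = 5915/24.

Deadweight loss = 5915/24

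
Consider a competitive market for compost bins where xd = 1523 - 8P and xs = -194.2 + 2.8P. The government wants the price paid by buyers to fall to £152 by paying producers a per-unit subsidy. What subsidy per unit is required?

Required subsidy s = £27 per unit

At a buyer price of 152, quantity demanded is 1523 − 8·152 = 307.
Sellers supply 307 only when they receive Ps with -194.2 + 2.8·Ps = 307, i.e. Ps = 179.
s = Ps − Pb = 179 − 152 = 27.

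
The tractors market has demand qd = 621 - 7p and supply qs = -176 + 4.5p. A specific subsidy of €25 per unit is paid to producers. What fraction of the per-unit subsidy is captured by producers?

Pre-subsidy: 621 - 7p = -176 + 4.5p gives p* = 1594/23, q* = 3125/23.
With the subsidy, sellers receive ps = pb + 25 for each unit, where pb is the price buyers pay.
Supply in terms of pb becomes qs = -176 + 4.5(pb + 25) = -63.5 + 4.5pb. Setting this equal to demand: 621 - 7pb = -63.5 + 4.5pb, so pb = 1369/23.
Sellers receive ps = 1369/23 + 25 = 1944/23; q' = 621 − 7·(1369/23) = 4700/23.
Buyers' price falls by p* − pb = 1594/23 − 1369/23 = 225/23; sellers' price rises by ps − p* = 1944/23 − 1594/23 = 350/23.
So producers capture (350/23)/25 = 14/23 of each unit of subsidy.

Producer share = 14/23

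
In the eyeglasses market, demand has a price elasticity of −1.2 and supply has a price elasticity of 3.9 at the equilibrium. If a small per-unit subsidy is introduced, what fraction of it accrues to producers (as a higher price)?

For a small subsidy around the equilibrium, the benefit split depends on the relative slopes, which at a point are proportional to the elasticities.
Buyer share = εs/(εs + |εd|) = 3.9/(3.9 + 1.2) = 13/17; seller share = |εd|/(εs + |εd|) = 4/17.
So producers capture 4/17 of the subsidy.

Producer share = 4/17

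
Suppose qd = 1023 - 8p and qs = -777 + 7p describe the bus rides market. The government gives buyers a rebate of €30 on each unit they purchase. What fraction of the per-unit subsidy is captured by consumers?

Pre-subsidy: 1023 - 8p = -777 + 7p gives p* = 120, q* = 63.
With the rebate, buyers effectively pay pb = ps − 30, where ps is the price sellers receive.
Demand in terms of ps becomes qd = 1023 − 8(ps − 30) = 1263 - 8ps. Setting this equal to supply: 1263 - 8ps = -777 + 7ps, so ps = 136.
Buyers pay pb = 136 − 30 = 106; q' = -777 + 7·136 = 175.
Buyers' price falls by p* − pb = 120 − 106 = 14; sellers' price rises by ps − p* = 136 − 120 = 16.
So consumers capture 14/30 = 7/15 of each unit of subsidy.

Consumer share = 7/15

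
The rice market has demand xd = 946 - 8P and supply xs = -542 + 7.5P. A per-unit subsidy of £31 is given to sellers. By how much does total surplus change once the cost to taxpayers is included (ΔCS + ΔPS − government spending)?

Net change in total surplus = -£1860

Pre-subsidy: 946 - 8P = -542 + 7.5P gives P* = 96, x* = 178.
With the subsidy, sellers receive Ps = Pb + 31 for each unit, where Pb is the price buyers pay.
Supply in terms of Pb becomes xs = -542 + 7.5(Pb + 31) = -309.5 + 7.5Pb. Setting this equal to demand: 946 - 8Pb = -309.5 + 7.5Pb, so Pb = 81.
Sellers receive Ps = 81 + 31 = 112; x' = 946 − 8·81 = 298.
ΔCS = ½(178 + 298)(96 − 81) = 3570; ΔPS = ½(178 + 298)(112 − 96) = 3808.
Government spending = 31 × 298 = 9238.
Net change = 3570 + 3808 − 9238 = -1860. The loss equals the DWL triangle ½·31·120.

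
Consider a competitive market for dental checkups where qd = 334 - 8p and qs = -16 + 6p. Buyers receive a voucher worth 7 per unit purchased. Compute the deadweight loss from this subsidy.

Deadweight loss = 84

Pre-subsidy: 334 - 8p = -16 + 6p gives p* = 25, q* = 134.
With the rebate, buyers effectively pay pb = ps − 7, where ps is the price sellers receive.
Demand in terms of ps becomes qd = 334 − 8(ps − 7) = 390 - 8ps. Setting this equal to supply: 390 - 8ps = -16 + 6ps, so ps = 29.
Buyers pay pb = 29 − 7 = 22; q' = -16 + 6·29 = 158.
The subsidy expands output by 158 − 134 = 24 past the efficient level; on those units the gap between marginal cost and willingness to pay runs from 0 up to 7.
DWL = ½ × 7 × 24 = 84.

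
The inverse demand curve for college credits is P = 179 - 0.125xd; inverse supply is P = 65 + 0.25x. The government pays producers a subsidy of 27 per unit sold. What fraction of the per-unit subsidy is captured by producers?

Producer share = 2/3

Pre-subsidy: 179 - 0.125x = 65 + 0.25x gives x* = 304 and P* = 141.
With the subsidy, sellers receive Ps = Pb + 27 for each unit, where Pb is the price buyers pay.
On the curves, Pb = 179 - 0.125x and Ps = 65 + 0.25x; the wedge Ps − Pb = 27 gives 65 + 0.25x − (179 - 0.125x) = 27, so x' = 376.
Then Pb = 179 − 0.125·376 = 132 and Ps = 65 + 0.25·376 = 159.
Buyers' price falls by P* − Pb = 141 − 132 = 9; sellers' price rises by Ps − P* = 159 − 141 = 18.
So producers capture 18/27 = 2/3 of each unit of subsidy.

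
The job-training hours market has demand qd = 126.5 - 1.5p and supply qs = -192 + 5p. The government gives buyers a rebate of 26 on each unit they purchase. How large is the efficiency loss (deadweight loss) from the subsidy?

Deadweight loss = 390

Pre-subsidy: 126.5 - 1.5p = -192 + 5p gives p* = 49, q* = 53.
With the rebate, buyers effectively pay pb = ps − 26, where ps is the price sellers receive.
Demand in terms of ps becomes qd = 126.5 − 1.5(ps − 26) = 165.5 - 1.5ps. Setting this equal to supply: 165.5 - 1.5ps = -192 + 5ps, so ps = 55.
Buyers pay pb = 55 − 26 = 29; q' = -192 + 5·55 = 83.
The subsidy expands output by 83 − 53 = 30 past the efficient level; on those units the gap between marginal cost and willingness to pay runs from 0 up to 26.
DWL = ½ × 26 × 30 = 390.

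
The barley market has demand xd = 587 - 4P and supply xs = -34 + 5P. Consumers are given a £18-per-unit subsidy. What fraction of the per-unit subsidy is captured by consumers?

Consumer share = 5/9

Pre-subsidy: 587 - 4P = -34 + 5P gives P* = 69, x* = 311.
With the rebate, buyers effectively pay Pb = Ps − 18, where Ps is the price sellers receive.
Demand in terms of Ps becomes xd = 587 − 4(Ps − 18) = 659 - 4Ps. Setting this equal to supply: 659 - 4Ps = -34 + 5Ps, so Ps = 77.
Buyers pay Pb = 77 − 18 = 59; x' = -34 + 5·77 = 351.
Buyers' price falls by P* − Pb = 69 − 59 = 10; sellers' price rises by Ps − P* = 77 − 69 = 8.
So consumers capture 10/18 = 5/9 of each unit of subsidy.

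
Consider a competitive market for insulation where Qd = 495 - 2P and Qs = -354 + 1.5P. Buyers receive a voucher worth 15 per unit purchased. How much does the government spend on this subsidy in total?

Pre-subsidy: 495 - 2P = -354 + 1.5P gives P* = 1698/7, Q* = 69/7.
With the rebate, buyers effectively pay Pb = Ps − 15, where Ps is the price sellers receive.
Demand in terms of Ps becomes Qd = 495 − 2(Ps − 15) = 525 - 2Ps. Setting this equal to supply: 525 - 2Ps = -354 + 1.5Ps, so Ps = 1758/7.
Buyers pay Pb = 1758/7 − 15 = 1653/7; Q' = -354 + 1.5·(1758/7) = 159/7.
Government outlay = subsidy × quantity = 15 × 159/7 = 2385/7.

Government cost = 2385/7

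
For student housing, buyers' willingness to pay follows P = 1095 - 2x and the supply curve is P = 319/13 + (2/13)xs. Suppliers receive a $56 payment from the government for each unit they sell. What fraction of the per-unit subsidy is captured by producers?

Producer share = 1/14

Pre-subsidy: 1095 - 2x = 319/13 + (2/13)x gives x* = 497 and P* = 101.
With the subsidy, sellers receive Ps = Pb + 56 for each unit, where Pb is the price buyers pay.
On the curves, Pb = 1095 - 2x and Ps = 319/13 + (2/13)x; the wedge Ps − Pb = 56 gives 319/13 + (2/13)x − (1095 - 2x) = 56, so x' = 523.
Then Pb = 1095 − 2·523 = 49 and Ps = 319/13 + (2/13)·523 = 105.
Buyers' price falls by P* − Pb = 101 − 49 = 52; sellers' price rises by Ps − P* = 105 − 101 = 4.
So producers capture 4/56 = 1/14 of each unit of subsidy.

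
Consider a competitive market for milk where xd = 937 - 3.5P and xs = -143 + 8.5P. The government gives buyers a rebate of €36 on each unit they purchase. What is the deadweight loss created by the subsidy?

Deadweight loss = €1606.5

Pre-subsidy: 937 - 3.5P = -143 + 8.5P gives P* = 90, x* = 622.
With the rebate, buyers effectively pay Pb = Ps − 36, where Ps is the price sellers receive.
Demand in terms of Ps becomes xd = 937 − 3.5(Ps − 36) = 1063 - 3.5Ps. Setting this equal to supply: 1063 - 3.5Ps = -143 + 8.5Ps, so Ps = 100.5.
Buyers pay Pb = 100.5 − 36 = 64.5; x' = -143 + 8.5·100.5 = 711.25.
The subsidy expands output by 711.25 − 622 = 89.25 past the efficient level; on those units the gap between marginal cost and willingness to pay runs from 0 up to 36.
DWL = ½ × 36 × 89.25 = 1606.5.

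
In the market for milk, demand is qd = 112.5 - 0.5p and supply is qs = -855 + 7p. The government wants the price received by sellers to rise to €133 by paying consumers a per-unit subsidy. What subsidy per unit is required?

At a seller price of 133, quantity supplied is -855 + 7·133 = 76.
Buyers absorb 76 only when they pay pb with 112.5 − 0.5·pb = 76, i.e. pb = 73.
s = ps − pb = 133 − 73 = 60.

Required subsidy s = €60 per unit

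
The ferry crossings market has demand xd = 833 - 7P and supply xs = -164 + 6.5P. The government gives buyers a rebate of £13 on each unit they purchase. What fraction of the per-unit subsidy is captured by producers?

Pre-subsidy: 833 - 7P = -164 + 6.5P gives P* = 1994/27, x* = 8533/27.
With the rebate, buyers effectively pay Pb = Ps − 13, where Ps is the price sellers receive.
Demand in terms of Ps becomes xd = 833 − 7(Ps − 13) = 924 - 7Ps. Setting this equal to supply: 924 - 7Ps = -164 + 6.5Ps, so Ps = 2176/27.
Buyers pay Pb = 2176/27 − 13 = 1825/27; x' = -164 + 6.5·(2176/27) = 9716/27.
Buyers' price falls by P* − Pb = 1994/27 − 1825/27 = 169/27; sellers' price rises by Ps − P* = 2176/27 − 1994/27 = 182/27.
So producers capture (182/27)/13 = 14/27 of each unit of subsidy.

Producer share = 14/27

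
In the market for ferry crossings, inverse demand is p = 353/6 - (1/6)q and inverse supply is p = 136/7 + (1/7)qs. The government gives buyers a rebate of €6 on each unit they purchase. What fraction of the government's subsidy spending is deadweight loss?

Pre-subsidy: 353/6 - (1/6)q = 136/7 + (1/7)q gives q* = 1655/13 and p* = 489/13.
With the rebate, buyers effectively pay pb = ps − 6, where ps is the price sellers receive.
On the curves, pb = 353/6 - (1/6)q and ps = 136/7 + (1/7)q; the wedge ps − pb = 6 gives 136/7 + (1/7)q − (353/6 - (1/6)q) = 6, so q' = 1907/13.
Then pb = 353/6 − (1/6)·(1907/13) = 447/13 and ps = 136/7 + (1/7)·(1907/13) = 525/13.
ΔCS = ½(1655/13 + 1907/13)(489/13 − 447/13) = 5754/13; ΔPS = ½(1655/13 + 1907/13)(525/13 − 489/13) = 4932/13.
Government spending = 6 × 1907/13 = 11442/13.
DWL = ½ × 6 × (1907/13 − 1655/13) = 756/13; fraction = (756/13) / (11442/13) = 126/1907.

DWL / government spending = 126/1907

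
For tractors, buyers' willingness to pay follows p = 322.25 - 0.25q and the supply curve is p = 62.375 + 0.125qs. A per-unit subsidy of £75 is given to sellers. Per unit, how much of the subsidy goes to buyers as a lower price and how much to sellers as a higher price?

Pre-subsidy: 322.25 - 0.25q = 62.375 + 0.125q gives q* = 693 and p* = 149.
With the subsidy, sellers receive ps = pb + 75 for each unit, where pb is the price buyers pay.
On the curves, pb = 322.25 - 0.25q and ps = 62.375 + 0.125q; the wedge ps − pb = 75 gives 62.375 + 0.125q − (322.25 - 0.25q) = 75, so q' = 893.
Then pb = 322.25 − 0.25·893 = 99 and ps = 62.375 + 0.125·893 = 174.
Buyers' price falls by p* − pb = 149 − 99 = 50; sellers' price rises by ps − p* = 174 − 149 = 25.

Buyers gain £50 per unit; sellers gain £25 per unit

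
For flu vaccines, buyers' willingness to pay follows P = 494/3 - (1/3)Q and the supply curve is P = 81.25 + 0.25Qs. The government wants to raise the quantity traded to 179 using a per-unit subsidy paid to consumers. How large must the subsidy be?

Required subsidy s = 21 per unit

At Q = 179, from the demand curve buyers pay Pb = 494/3 − (1/3)·179 = 105; from the supply curve sellers need Ps = 81.25 + 0.25·179 = 126.
The subsidy must fill the gap: s = Ps − Pb = 126 − 105 = 21.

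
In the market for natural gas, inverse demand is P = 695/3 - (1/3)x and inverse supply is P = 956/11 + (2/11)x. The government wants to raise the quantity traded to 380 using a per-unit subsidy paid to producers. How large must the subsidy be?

At x = 380, from the demand curve buyers pay Pb = 695/3 − (1/3)·380 = 105; from the supply curve sellers need Ps = 956/11 + (2/11)·380 = 156.
The subsidy must fill the gap: s = Ps − Pb = 156 − 105 = 51.

Required subsidy s = 51 per unit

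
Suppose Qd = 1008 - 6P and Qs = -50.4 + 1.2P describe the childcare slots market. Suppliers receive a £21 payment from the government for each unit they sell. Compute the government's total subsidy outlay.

Pre-subsidy: 1008 - 6P = -50.4 + 1.2P gives P* = 147, Q* = 126.
With the subsidy, sellers receive Ps = Pb + 21 for each unit, where Pb is the price buyers pay.
Supply in terms of Pb becomes Qs = -50.4 + 1.2(Pb + 21) = -25.2 + 1.2Pb. Setting this equal to demand: 1008 - 6Pb = -25.2 + 1.2Pb, so Pb = 143.5.
Sellers receive Ps = 143.5 + 21 = 164.5; Q' = 1008 − 6·143.5 = 147.
Government outlay = subsidy × quantity = 21 × 147 = 3087.

Government cost = £3087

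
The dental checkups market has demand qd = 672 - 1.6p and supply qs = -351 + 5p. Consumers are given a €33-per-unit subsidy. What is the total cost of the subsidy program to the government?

Pre-subsidy: 672 - 1.6p = -351 + 5p gives p* = 155, q* = 424.
With the rebate, buyers effectively pay pb = ps − 33, where ps is the price sellers receive.
Demand in terms of ps becomes qd = 672 − 1.6(ps − 33) = 724.8 - 1.6ps. Setting this equal to supply: 724.8 - 1.6ps = -351 + 5ps, so ps = 163.
Buyers pay pb = 163 − 33 = 130; q' = -351 + 5·163 = 464.
Government outlay = subsidy × quantity = 33 × 464 = 15312.

Government cost = €15312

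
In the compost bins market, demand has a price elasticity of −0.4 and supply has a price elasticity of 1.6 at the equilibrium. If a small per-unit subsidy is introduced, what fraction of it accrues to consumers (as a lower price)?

For a small subsidy around the equilibrium, the benefit split depends on the relative slopes, which at a point are proportional to the elasticities.
Buyer share = εs/(εs + |εd|) = 1.6/(1.6 + 0.4) = 0.8; seller share = |εd|/(εs + |εd|) = 0.2.

Consumer share = 0.8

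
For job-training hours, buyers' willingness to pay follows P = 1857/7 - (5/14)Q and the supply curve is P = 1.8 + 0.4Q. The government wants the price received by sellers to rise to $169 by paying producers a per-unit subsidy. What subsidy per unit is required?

Required subsidy s = $53 per unit

At a seller price of 169, quantity supplied is -4.5 + 2.5·169 = 418.
Buyers absorb 418 only when they pay Pb = 1857/7 − (5/14)·418 = 116.
s = Ps − Pb = 169 − 116 = 53.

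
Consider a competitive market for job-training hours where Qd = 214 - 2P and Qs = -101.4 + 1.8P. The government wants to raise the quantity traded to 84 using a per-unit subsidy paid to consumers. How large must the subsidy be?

Required subsidy s = 38 per unit

At Q = 84, invert demand for the buyer price: Pb = (214 − 84)/2 = 65; invert supply for the seller price: Ps = (84 − (-101.4))/1.8 = 103.
The subsidy must fill the gap: s = Ps − Pb = 103 − 65 = 38.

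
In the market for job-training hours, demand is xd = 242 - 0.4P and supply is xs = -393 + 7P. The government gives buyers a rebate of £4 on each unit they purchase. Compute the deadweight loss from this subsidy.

Pre-subsidy: 242 - 0.4P = -393 + 7P gives P* = 3175/37, x* = 7684/37.
With the rebate, buyers effectively pay Pb = Ps − 4, where Ps is the price sellers receive.
Demand in terms of Ps becomes xd = 242 − 0.4(Ps − 4) = 243.6 - 0.4Ps. Setting this equal to supply: 243.6 - 0.4Ps = -393 + 7Ps, so Ps = 3183/37.
Buyers pay Pb = 3183/37 − 4 = 3035/37; x' = -393 + 7·(3183/37) = 7740/37.
The subsidy expands output by 7740/37 − 7684/37 = 56/37 past the efficient level; on those units the gap between marginal cost and willingness to pay runs from 0 up to 4.
DWL = ½ × 4 × 56/37 = 112/37.

Deadweight loss = 112/37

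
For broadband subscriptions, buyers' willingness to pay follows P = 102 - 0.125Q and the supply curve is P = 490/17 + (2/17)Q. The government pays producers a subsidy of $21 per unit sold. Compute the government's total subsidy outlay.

Pre-subsidy: 102 - 0.125Q = 490/17 + (2/17)Q gives Q* = 9952/33 and P* = 2122/33.
With the subsidy, sellers receive Ps = Pb + 21 for each unit, where Pb is the price buyers pay.
On the curves, Pb = 102 - 0.125Q and Ps = 490/17 + (2/17)Q; the wedge Ps − Pb = 21 gives 490/17 + (2/17)Q − (102 - 0.125Q) = 21, so Q' = 12808/33.
Then Pb = 102 − 0.125·(12808/33) = 1765/33 and Ps = 490/17 + (2/17)·(12808/33) = 2458/33.
Government outlay = subsidy × quantity = 21 × 12808/33 = 89656/11.

Government cost = 89656/11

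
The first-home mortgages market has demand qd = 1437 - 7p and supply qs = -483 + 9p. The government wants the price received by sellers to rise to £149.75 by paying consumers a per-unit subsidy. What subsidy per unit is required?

Required subsidy s = £68 per unit

At a seller price of 149.75, quantity supplied is -483 + 9·149.75 = 864.75.
Buyers absorb 864.75 only when they pay pb with 1437 − 7·pb = 864.75, i.e. pb = 81.75.
s = ps − pb = 149.75 − 81.75 = 68.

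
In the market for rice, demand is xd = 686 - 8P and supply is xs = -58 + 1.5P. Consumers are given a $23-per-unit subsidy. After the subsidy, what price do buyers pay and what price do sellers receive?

Pre-subsidy: 686 - 8P = -58 + 1.5P gives P* = 1488/19, x* = 1130/19.
With the rebate, buyers effectively pay Pb = Ps − 23, where Ps is the price sellers receive.
Demand in terms of Ps becomes xd = 686 − 8(Ps − 23) = 870 - 8Ps. Setting this equal to supply: 870 - 8Ps = -58 + 1.5Ps, so Ps = 1856/19.
Buyers pay Pb = 1856/19 − 23 = 1419/19; x' = -58 + 1.5·(1856/19) = 1682/19.

Buyers pay 1419/19; sellers receive 1856/19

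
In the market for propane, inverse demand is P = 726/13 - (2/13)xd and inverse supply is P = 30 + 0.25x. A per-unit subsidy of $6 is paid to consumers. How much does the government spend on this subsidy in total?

Pre-subsidy: 726/13 - (2/13)x = 30 + 0.25x gives x* = 64 and P* = 46.
With the rebate, buyers effectively pay Pb = Ps − 6, where Ps is the price sellers receive.
On the curves, Pb = 726/13 - (2/13)x and Ps = 30 + 0.25x; the wedge Ps − Pb = 6 gives 30 + 0.25x − (726/13 - (2/13)x) = 6, so x' = 552/7.
Then Pb = 726/13 − (2/13)·(552/7) = 306/7 and Ps = 30 + 0.25·(552/7) = 348/7.
Government outlay = subsidy × quantity = 6 × 552/7 = 3312/7.

Government cost = 3312/7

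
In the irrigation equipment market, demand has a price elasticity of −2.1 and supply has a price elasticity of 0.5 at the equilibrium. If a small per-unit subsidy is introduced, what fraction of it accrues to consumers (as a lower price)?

For a small subsidy around the equilibrium, the benefit split depends on the relative slopes, which at a point are proportional to the elasticities.
Buyer share = εs/(εs + |εd|) = 0.5/(0.5 + 2.1) = 5/26; seller share = |εd|/(εs + |εd|) = 21/26.

Consumer share = 5/26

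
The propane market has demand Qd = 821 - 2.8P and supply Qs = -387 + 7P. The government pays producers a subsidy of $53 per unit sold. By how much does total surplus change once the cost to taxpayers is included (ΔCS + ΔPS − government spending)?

Net change in total surplus = -$2809

Pre-subsidy: 821 - 2.8P = -387 + 7P gives P* = 6040/49, Q* = 3331/7.
With the subsidy, sellers receive Ps = Pb + 53 for each unit, where Pb is the price buyers pay.
Supply in terms of Pb becomes Qs = -387 + 7(Pb + 53) = -16 + 7Pb. Setting this equal to demand: 821 - 2.8Pb = -16 + 7Pb, so Pb = 4185/49.
Sellers receive Ps = 4185/49 + 53 = 6782/49; Q' = 821 − 2.8·(4185/49) = 4073/7.
ΔCS = ½(3331/7 + 4073/7)(6040/49 − 4185/49) = 981030/49; ΔPS = ½(3331/7 + 4073/7)(6782/49 − 6040/49) = 392412/49.
Government spending = 53 × 4073/7 = 215869/7.
Net change = 981030/49 + 392412/49 − 215869/7 = -2809. The loss equals the DWL triangle ½·53·106.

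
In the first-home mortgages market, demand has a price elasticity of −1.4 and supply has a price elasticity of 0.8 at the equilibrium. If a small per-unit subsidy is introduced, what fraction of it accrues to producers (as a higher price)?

For a small subsidy around the equilibrium, the benefit split depends on the relative slopes, which at a point are proportional to the elasticities.
Buyer share = εs/(εs + |εd|) = 0.8/(0.8 + 1.4) = 4/11; seller share = |εd|/(εs + |εd|) = 7/11.
So producers capture 7/11 of the subsidy.

Producer share = 7/11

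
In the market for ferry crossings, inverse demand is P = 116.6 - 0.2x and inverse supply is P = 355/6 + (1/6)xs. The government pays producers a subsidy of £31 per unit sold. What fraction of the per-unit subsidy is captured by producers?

Pre-subsidy: 116.6 - 0.2x = 355/6 + (1/6)x gives x* = 1723/11 and P* = 938/11.
With the subsidy, sellers receive Ps = Pb + 31 for each unit, where Pb is the price buyers pay.
On the curves, Pb = 116.6 - 0.2x and Ps = 355/6 + (1/6)x; the wedge Ps − Pb = 31 gives 355/6 + (1/6)x − (116.6 - 0.2x) = 31, so x' = 2653/11.
Then Pb = 116.6 − 0.2·(2653/11) = 752/11 and Ps = 355/6 + (1/6)·(2653/11) = 1093/11.
Buyers' price falls by P* − Pb = 938/11 − 752/11 = 186/11; sellers' price rises by Ps − P* = 1093/11 − 938/11 = 155/11.
So producers capture (155/11)/31 = 5/11 of each unit of subsidy.

Producer share = 5/11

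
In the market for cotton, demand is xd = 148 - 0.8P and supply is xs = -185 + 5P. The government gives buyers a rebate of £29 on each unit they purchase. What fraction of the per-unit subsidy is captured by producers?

Pre-subsidy: 148 - 0.8P = -185 + 5P gives P* = 1665/29, x* = 2960/29.
With the rebate, buyers effectively pay Pb = Ps − 29, where Ps is the price sellers receive.
Demand in terms of Ps becomes xd = 148 − 0.8(Ps − 29) = 171.2 - 0.8Ps. Setting this equal to supply: 171.2 - 0.8Ps = -185 + 5Ps, so Ps = 1781/29.
Buyers pay Pb = 1781/29 − 29 = 940/29; x' = -185 + 5·(1781/29) = 3540/29.
Buyers' price falls by P* − Pb = 1665/29 − 940/29 = 25; sellers' price rises by Ps − P* = 1781/29 − 1665/29 = 4.
So producers capture 4/29 = 4/29 of each unit of subsidy.

Producer share = 4/29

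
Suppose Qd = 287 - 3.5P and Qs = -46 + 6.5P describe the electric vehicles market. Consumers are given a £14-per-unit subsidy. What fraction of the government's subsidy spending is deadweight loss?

Pre-subsidy: 287 - 3.5P = -46 + 6.5P gives P* = 33.3, Q* = 170.45.
With the rebate, buyers effectively pay Pb = Ps − 14, where Ps is the price sellers receive.
Demand in terms of Ps becomes Qd = 287 − 3.5(Ps − 14) = 336 - 3.5Ps. Setting this equal to supply: 336 - 3.5Ps = -46 + 6.5Ps, so Ps = 38.2.
Buyers pay Pb = 38.2 − 14 = 24.2; Q' = -46 + 6.5·38.2 = 202.3.
ΔCS = ½(170.45 + 202.3)(33.3 − 24.2) = 1696.0125; ΔPS = ½(170.45 + 202.3)(38.2 − 33.3) = 913.2375.
Government spending = 14 × 202.3 = 2832.2.
DWL = ½ × 14 × (202.3 − 170.45) = 222.95; fraction = 222.95 / 2832.2 = 91/1156.

DWL / government spending = 91/1156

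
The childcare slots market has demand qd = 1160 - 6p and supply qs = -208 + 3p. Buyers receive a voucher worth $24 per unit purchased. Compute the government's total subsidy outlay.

Government cost = $7104

Pre-subsidy: 1160 - 6p = -208 + 3p gives p* = 152, q* = 248.
With the rebate, buyers effectively pay pb = ps − 24, where ps is the price sellers receive.
Demand in terms of ps becomes qd = 1160 − 6(ps − 24) = 1304 - 6ps. Setting this equal to supply: 1304 - 6ps = -208 + 3ps, so ps = 168.
Buyers pay pb = 168 − 24 = 144; q' = -208 + 3·168 = 296.
Government outlay = subsidy × quantity = 24 × 296 = 7104.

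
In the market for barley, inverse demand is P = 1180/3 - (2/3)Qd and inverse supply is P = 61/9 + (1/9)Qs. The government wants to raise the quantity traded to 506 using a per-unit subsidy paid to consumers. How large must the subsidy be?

At Q = 506, from the demand curve buyers pay Pb = 1180/3 − (2/3)·506 = 56; from the supply curve sellers need Ps = 61/9 + (1/9)·506 = 63.
The subsidy must fill the gap: s = Ps − Pb = 63 − 56 = 7.

Required subsidy s = 7 per unit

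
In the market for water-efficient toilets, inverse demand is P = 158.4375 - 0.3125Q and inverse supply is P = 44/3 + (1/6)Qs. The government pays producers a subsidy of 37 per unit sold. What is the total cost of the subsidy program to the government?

Pre-subsidy: 158.4375 - 0.3125Q = 44/3 + (1/6)Q gives Q* = 6901/23 and P* = 2975/46.
With the subsidy, sellers receive Ps = Pb + 37 for each unit, where Pb is the price buyers pay.
On the curves, Pb = 158.4375 - 0.3125Q and Ps = 44/3 + (1/6)Q; the wedge Ps − Pb = 37 gives 44/3 + (1/6)Q − (158.4375 - 0.3125Q) = 37, so Q' = 8677/23.
Then Pb = 158.4375 − 0.3125·(8677/23) = 1865/46 and Ps = 44/3 + (1/6)·(8677/23) = 3567/46.
Government outlay = subsidy × quantity = 37 × 8677/23 = 321049/23.

Government cost = 321049/23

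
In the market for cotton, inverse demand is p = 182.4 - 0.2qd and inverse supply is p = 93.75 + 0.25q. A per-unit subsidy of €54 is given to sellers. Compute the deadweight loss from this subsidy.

Deadweight loss = €3240

Pre-subsidy: 182.4 - 0.2q = 93.75 + 0.25q gives q* = 197 and p* = 143.
With the subsidy, sellers receive ps = pb + 54 for each unit, where pb is the price buyers pay.
On the curves, pb = 182.4 - 0.2q and ps = 93.75 + 0.25q; the wedge ps − pb = 54 gives 93.75 + 0.25q − (182.4 - 0.2q) = 54, so q' = 317.
Then pb = 182.4 − 0.2·317 = 119 and ps = 93.75 + 0.25·317 = 173.
The subsidy expands output by 317 − 197 = 120 past the efficient level; on those units the gap between marginal cost and willingness to pay runs from 0 up to 54.
DWL = ½ × 54 × 120 = 3240.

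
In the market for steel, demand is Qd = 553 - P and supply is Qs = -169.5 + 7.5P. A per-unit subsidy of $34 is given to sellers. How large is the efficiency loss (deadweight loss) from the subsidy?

Deadweight loss = $510

Pre-subsidy: 553 - P = -169.5 + 7.5P gives P* = 85, Q* = 468.
With the subsidy, sellers receive Ps = Pb + 34 for each unit, where Pb is the price buyers pay.
Supply in terms of Pb becomes Qs = -169.5 + 7.5(Pb + 34) = 85.5 + 7.5Pb. Setting this equal to demand: 553 - Pb = 85.5 + 7.5Pb, so Pb = 55.
Sellers receive Ps = 55 + 34 = 89; Q' = 553 − 1·55 = 498.
The subsidy expands output by 498 − 468 = 30 past the efficient level; on those units the gap between marginal cost and willingness to pay runs from 0 up to 34.
DWL = ½ × 34 × 30 = 510.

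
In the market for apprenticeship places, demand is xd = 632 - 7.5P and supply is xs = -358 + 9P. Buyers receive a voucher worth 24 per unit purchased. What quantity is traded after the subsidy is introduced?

x' = 3082/11

Pre-subsidy: 632 - 7.5P = -358 + 9P gives P* = 60, x* = 182.
With the rebate, buyers effectively pay Pb = Ps − 24, where Ps is the price sellers receive.
Demand in terms of Ps becomes xd = 632 − 7.5(Ps − 24) = 812 - 7.5Ps. Setting this equal to supply: 812 - 7.5Ps = -358 + 9Ps, so Ps = 780/11.
Buyers pay Pb = 780/11 − 24 = 516/11; x' = -358 + 9·(780/11) = 3082/11.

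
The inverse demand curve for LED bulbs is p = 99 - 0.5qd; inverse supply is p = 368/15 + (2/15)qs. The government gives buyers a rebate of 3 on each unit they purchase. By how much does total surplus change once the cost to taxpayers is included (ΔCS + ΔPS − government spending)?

Pre-subsidy: 99 - 0.5q = 368/15 + (2/15)q gives q* = 2234/19 and p* = 764/19.
With the rebate, buyers effectively pay pb = ps − 3, where ps is the price sellers receive.
On the curves, pb = 99 - 0.5q and ps = 368/15 + (2/15)q; the wedge ps − pb = 3 gives 368/15 + (2/15)q − (99 - 0.5q) = 3, so q' = 2324/19.
Then pb = 99 − 0.5·(2324/19) = 719/19 and ps = 368/15 + (2/15)·(2324/19) = 776/19.
ΔCS = ½(2234/19 + 2324/19)(764/19 − 719/19) = 102555/361; ΔPS = ½(2234/19 + 2324/19)(776/19 − 764/19) = 27348/361.
Government spending = 3 × 2324/19 = 6972/19.
Net change = 102555/361 + 27348/361 − 6972/19 = -135/19. The loss equals the DWL triangle ½·3·90/19.

Net change in total surplus = -135/19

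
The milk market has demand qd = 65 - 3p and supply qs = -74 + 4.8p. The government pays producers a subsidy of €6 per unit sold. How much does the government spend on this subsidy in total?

Pre-subsidy: 65 - 3p = -74 + 4.8p gives p* = 695/39, q* = 150/13.
With the subsidy, sellers receive ps = pb + 6 for each unit, where pb is the price buyers pay.
Supply in terms of pb becomes qs = -74 + 4.8(pb + 6) = -45.2 + 4.8pb. Setting this equal to demand: 65 - 3pb = -45.2 + 4.8pb, so pb = 551/39.
Sellers receive ps = 551/39 + 6 = 785/39; q' = 65 − 3·(551/39) = 294/13.
Government outlay = subsidy × quantity = 6 × 294/13 = 1764/13.

Government cost = 1764/13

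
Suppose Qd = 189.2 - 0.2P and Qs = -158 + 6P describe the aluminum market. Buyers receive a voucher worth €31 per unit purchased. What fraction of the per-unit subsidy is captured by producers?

Pre-subsidy: 189.2 - 0.2P = -158 + 6P gives P* = 56, Q* = 178.
With the rebate, buyers effectively pay Pb = Ps − 31, where Ps is the price sellers receive.
Demand in terms of Ps becomes Qd = 189.2 − 0.2(Ps − 31) = 195.4 - 0.2Ps. Setting this equal to supply: 195.4 - 0.2Ps = -158 + 6Ps, so Ps = 57.
Buyers pay Pb = 57 − 31 = 26; Q' = -158 + 6·57 = 184.
Buyers' price falls by P* − Pb = 56 − 26 = 30; sellers' price rises by Ps − P* = 57 − 56 = 1.
So producers capture 1/31 = 1/31 of each unit of subsidy.

Producer share = 1/31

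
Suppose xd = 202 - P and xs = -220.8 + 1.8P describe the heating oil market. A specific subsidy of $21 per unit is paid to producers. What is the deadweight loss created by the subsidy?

Pre-subsidy: 202 - P = -220.8 + 1.8P gives P* = 151, x* = 51.
With the subsidy, sellers receive Ps = Pb + 21 for each unit, where Pb is the price buyers pay.
Supply in terms of Pb becomes xs = -220.8 + 1.8(Pb + 21) = -183 + 1.8Pb. Setting this equal to demand: 202 - Pb = -183 + 1.8Pb, so Pb = 137.5.
Sellers receive Ps = 137.5 + 21 = 158.5; x' = 202 − 1·137.5 = 64.5.
The subsidy expands output by 64.5 − 51 = 13.5 past the efficient level; on those units the gap between marginal cost and willingness to pay runs from 0 up to 21.
DWL = ½ × 21 × 13.5 = 141.75.

Deadweight loss = $141.75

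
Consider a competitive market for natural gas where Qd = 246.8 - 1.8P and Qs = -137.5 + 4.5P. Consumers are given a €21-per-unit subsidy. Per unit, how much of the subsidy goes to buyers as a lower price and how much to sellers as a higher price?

Pre-subsidy: 246.8 - 1.8P = -137.5 + 4.5P gives P* = 61, Q* = 137.
With the rebate, buyers effectively pay Pb = Ps − 21, where Ps is the price sellers receive.
Demand in terms of Ps becomes Qd = 246.8 − 1.8(Ps − 21) = 284.6 - 1.8Ps. Setting this equal to supply: 284.6 - 1.8Ps = -137.5 + 4.5Ps, so Ps = 67.
Buyers pay Pb = 67 − 21 = 46; Q' = -137.5 + 4.5·67 = 164.
Buyers' price falls by P* − Pb = 61 − 46 = 15; sellers' price rises by Ps − P* = 67 − 61 = 6.

Buyers gain €15 per unit; sellers gain €6 per unit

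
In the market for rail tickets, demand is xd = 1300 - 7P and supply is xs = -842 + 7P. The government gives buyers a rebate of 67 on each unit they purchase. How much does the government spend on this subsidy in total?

Pre-subsidy: 1300 - 7P = -842 + 7P gives P* = 153, x* = 229.
With the rebate, buyers effectively pay Pb = Ps − 67, where Ps is the price sellers receive.
Demand in terms of Ps becomes xd = 1300 − 7(Ps − 67) = 1769 - 7Ps. Setting this equal to supply: 1769 - 7Ps = -842 + 7Ps, so Ps = 186.5.
Buyers pay Pb = 186.5 − 67 = 119.5; x' = -842 + 7·186.5 = 463.5.
Government outlay = subsidy × quantity = 67 × 463.5 = 31054.5.

Government cost = 31054.5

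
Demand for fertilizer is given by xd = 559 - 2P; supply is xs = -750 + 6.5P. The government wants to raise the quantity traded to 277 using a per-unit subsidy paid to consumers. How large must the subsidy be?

At x = 277, invert demand for the buyer price: Pb = (559 − 277)/2 = 141; invert supply for the seller price: Ps = (277 − (-750))/6.5 = 158.
The subsidy must fill the gap: s = Ps − Pb = 158 − 141 = 17.

Required subsidy s = 17 per unit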